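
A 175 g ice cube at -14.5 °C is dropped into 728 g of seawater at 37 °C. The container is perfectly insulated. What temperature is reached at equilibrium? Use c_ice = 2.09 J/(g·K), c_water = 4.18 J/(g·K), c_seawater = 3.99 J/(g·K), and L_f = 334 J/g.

Heat gained plus heat lost sum to zero:
warm ice to 0 °C: 175·2.09·(0 − (-14.5)) = 5303.4; melt ice: 175·334 = 58450; meltwater 0→T: 175·4.18·T = 731.5 T; seawater cools: 728·3.99·(T − 37) = 2904.7(T − 37)
3636.2 T = 107475 − 63753 = 43721
T ≈ 12.02 °C — above 0 °C, consistent with complete melting.

T_f ≈ 12.0 °C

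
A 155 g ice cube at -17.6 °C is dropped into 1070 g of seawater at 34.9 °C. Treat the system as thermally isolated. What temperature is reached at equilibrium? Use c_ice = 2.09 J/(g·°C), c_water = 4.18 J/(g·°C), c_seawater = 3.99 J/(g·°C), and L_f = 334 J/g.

T_f ≈ 18.6 °C

Conservation of energy gives ΣQ = 0:
ice -17.6→0 °C: 155·2.09·17.6 = 5701.5
  melt ice: 155·334 = 51770
  meltwater 0→T: 155·4.18·T = 647.9 T
  seawater: 4269.3(T − 34.9)
4917.2 T = 148999 − 57472 = 91527
T ≈ 18.61 °C. Since T > 0 °C, the all-ice-melts assumption holds.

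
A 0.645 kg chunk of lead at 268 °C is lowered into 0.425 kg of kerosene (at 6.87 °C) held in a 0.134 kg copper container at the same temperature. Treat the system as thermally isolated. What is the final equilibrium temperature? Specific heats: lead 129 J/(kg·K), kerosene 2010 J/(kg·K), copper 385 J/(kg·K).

T_f ≈ 28.8 °C

Net heat exchanged in the isolated system is zero:
0.645·129·(T − 268) + 0.425·2010·(T − 6.87) + 0.134·385·(T − 6.87) = 0
83.2(T − 268) + 854.25(T − 6.87) + 51.59(T − 6.87) = 0
989.04 T = 28522
T = 28522/989.04 ≈ 28.84 °C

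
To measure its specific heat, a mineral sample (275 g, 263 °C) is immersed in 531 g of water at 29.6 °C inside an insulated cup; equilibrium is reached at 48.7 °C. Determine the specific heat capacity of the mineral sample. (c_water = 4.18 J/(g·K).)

c ≈ 0.719 J/(g·K)

Heat lost by the mineral sample = heat gained by the water:
275·c·(263 − 48.7) = 531·4.18·(48.7 − 29.6)
58932 c = 42394  ⇒  c ≈ 0.7194 J/(g·K)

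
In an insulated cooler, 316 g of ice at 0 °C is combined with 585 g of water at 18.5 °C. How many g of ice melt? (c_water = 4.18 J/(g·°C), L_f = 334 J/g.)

Cooling the water to 0 °C releases 585·4.18·18.5 = 45238 J.
Fully melting the ice requires m_ice L_f = 316·334 = 105544 J.
45238 J < 105544 J, so only part of the ice melts and the system sits at 0 °C.
m_melt = 45238 / L_f = 135.4 g.

m_melted ≈ 135 g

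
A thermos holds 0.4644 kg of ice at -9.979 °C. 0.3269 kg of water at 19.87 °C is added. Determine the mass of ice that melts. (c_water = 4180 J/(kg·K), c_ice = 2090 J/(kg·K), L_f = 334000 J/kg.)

m_melted ≈ 0.0523 kg

Heat available from the water dropping to 0 °C: 0.3269·4180·19.87 = 27151 J.
Warming the ice to 0 °C takes 0.4644·2090·9.979 = 9685.6 J, leaving 17466 J for melting.
To melt every bit of ice: 0.4644·334000 = 155110 J.
That's not enough to melt it all — equilibrium is at 0 °C with ice remaining.
m_melt = 17466 / L_f = 0.05229 kg.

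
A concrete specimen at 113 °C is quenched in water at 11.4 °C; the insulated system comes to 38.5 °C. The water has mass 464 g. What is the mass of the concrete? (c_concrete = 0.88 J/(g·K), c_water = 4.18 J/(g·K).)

m ≈ 802 g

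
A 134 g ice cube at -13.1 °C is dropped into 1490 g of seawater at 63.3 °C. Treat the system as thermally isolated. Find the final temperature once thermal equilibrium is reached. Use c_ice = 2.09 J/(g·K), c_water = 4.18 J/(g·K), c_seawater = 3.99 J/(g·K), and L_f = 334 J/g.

T_f ≈ 50.4 °C

Net heat exchanged in the isolated system is zero:
warm ice to 0 °C: 134·2.09·(0 − (-13.1)) = 3668.8
  melt ice: 134·334 = 44756
  meltwater 0→T: 134·4.18·T = 560.12 T
  seawater cools: 1490·3.99·(T − 63.3) = 5945.1(T − 63.3)
6505.2 T = 376325 − 48425 = 327900
T ≈ 50.41 °C — above 0 °C, consistent with complete melting.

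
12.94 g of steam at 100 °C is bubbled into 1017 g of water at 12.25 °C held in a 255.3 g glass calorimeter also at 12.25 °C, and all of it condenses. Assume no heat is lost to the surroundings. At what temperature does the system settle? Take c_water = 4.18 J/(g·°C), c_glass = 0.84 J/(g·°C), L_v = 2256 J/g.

Sum of m c ΔT and latent-heat terms is zero:
steam→water at 100 °C releases m L_v = 12.94×2256 = 29193
  condensed water 100 °C→T: 54.09(T − 100)
  water warms: 1017×4.18×(T − 12.25) = 4251.1(T − 12.25)
  glass cup: 255.3×0.84×(T − 12.25) = 214.45(T − 12.25)
4519.6 T = 29193 + 5408.9 + 54703 = 89304
T ≈ 19.76 °C — below 100 °C, confirming all the steam condensed.

T_f ≈ 19.8 °C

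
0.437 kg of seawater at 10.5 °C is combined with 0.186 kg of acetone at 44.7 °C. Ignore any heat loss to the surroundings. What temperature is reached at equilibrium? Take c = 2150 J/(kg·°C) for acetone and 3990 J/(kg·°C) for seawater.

T_f ≈ 16.9 °C

Energy conservation, ΣQ = 0:
0.186*2150*(T − 44.7) + 0.437*3990*(T − 10.5) = 0
399.9(T − 44.7) + 1743.6(T − 10.5) = 0
(399.9 + 1743.6) T = 399.9*44.7 + 1743.6*10.5
T = 36184 / 2143.5 = 16.9 °C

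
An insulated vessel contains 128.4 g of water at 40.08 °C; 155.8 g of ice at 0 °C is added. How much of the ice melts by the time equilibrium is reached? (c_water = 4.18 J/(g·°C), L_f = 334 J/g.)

m_melted ≈ 64.4 g

Water can give up m c ΔT = 128.4·4.18·40.08 = 21511 J before reaching 0 °C.
Fully melting the ice requires m_ice L_f = 155.8·334 = 52037 J.
Since 21511 < 52037 J, not all the ice melts; equilibrium is at 0 °C.
m_melt = 21511 / L_f = 64.41 g.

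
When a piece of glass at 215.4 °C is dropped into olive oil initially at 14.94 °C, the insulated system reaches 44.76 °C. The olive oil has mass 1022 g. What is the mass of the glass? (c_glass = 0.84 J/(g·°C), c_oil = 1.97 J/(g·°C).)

m ≈ 419 g

Energy conservation, ΣQ = 0:
m·0.84·(44.76 − 215.4) + 1022·1.97·(44.76 − 14.94) = 0
-143.34 m = -60038
m = -60038/-143.34 ≈ 418.9 g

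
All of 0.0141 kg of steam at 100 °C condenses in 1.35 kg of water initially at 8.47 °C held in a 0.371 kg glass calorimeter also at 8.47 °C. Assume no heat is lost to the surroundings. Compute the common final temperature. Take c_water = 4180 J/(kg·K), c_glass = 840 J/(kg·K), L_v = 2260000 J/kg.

Energy balance with sensible and latent terms:
steam→water at 100 °C releases m L_v = 0.0141·2260000 = 31866
  condensate cools 100→T: 0.0141·4180·(T − 100) = 58.94(T − 100)
  water warms: 1.35·4180·(T − 8.47) = 5643(T − 8.47)
  cup: 311.64(T − 8.47)
6013.6 T = 31866 + 5893.8 + 50436 = 88196
T ≈ 14.67 °C, under the boiling point, so the assumption holds.

T_f ≈ 14.7 °C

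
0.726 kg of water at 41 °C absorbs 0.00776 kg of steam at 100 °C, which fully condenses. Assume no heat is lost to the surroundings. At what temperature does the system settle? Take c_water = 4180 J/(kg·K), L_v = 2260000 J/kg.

Let T be the final temperature. ΣQ_i = 0:
condense steam: −0.00776×2260000 = −17538; condensed water 100 °C→T: 32.44(T − 100); original water: 3034.7(T − 41)
3067.1 T = 17538 + 3243.7 + 124422 = 145203
T ≈ 47.34 °C (< 100 °C, so full condensation is consistent).

T_f ≈ 47.3 °C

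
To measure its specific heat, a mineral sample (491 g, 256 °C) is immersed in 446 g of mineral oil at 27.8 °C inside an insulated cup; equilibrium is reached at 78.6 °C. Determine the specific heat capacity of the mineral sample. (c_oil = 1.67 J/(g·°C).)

c ≈ 0.434 J/(g·°C)

Heat lost by the mineral sample = heat gained by the oil:
491×c×(256 − 78.6) = 446×1.67×(78.6 − 27.8)
87103 c = 37837  ⇒  c ≈ 0.4344 J/(g·°C)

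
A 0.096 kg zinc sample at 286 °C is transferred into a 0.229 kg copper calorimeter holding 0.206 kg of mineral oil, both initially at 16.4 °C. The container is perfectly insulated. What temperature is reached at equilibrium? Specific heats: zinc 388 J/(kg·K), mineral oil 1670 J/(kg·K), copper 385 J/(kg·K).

T_f ≈ 37.8 °C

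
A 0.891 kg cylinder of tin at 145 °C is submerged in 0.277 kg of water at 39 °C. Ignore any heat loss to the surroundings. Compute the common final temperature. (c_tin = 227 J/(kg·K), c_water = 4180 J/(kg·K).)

T_f ≈ 54.8 °C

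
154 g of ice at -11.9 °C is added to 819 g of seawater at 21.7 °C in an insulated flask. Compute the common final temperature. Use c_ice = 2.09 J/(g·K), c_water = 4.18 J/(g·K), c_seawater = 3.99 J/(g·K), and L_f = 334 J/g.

Energy conservation, ΣQ = 0:
warm ice to 0 °C: 154×2.09×(0 − (-11.9)) = 3830.1; latent heat to melt: 154×334 = 51436; meltwater 0→T: 154×4.18×T = 643.72 T; seawater cools: 819×3.99×(T − 21.7) = 3267.8(T − 21.7)
3911.5 T = 70911 − 55266 = 15645
T ≈ 4.00 °C — above 0 °C, consistent with complete melting.

T_f ≈ 4.0 °C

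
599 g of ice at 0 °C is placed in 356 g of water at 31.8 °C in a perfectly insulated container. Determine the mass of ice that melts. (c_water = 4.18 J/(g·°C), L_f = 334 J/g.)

Cooling the water to 0 °C releases 356·4.18·31.8 = 47321 J.
Fully melting the ice requires m_ice L_f = 599·334 = 200066 J.
That's not enough to melt it all — equilibrium is at 0 °C with ice remaining.
Mass melted = 47321/334 ≈ 141.7 g.

m_melted ≈ 142 g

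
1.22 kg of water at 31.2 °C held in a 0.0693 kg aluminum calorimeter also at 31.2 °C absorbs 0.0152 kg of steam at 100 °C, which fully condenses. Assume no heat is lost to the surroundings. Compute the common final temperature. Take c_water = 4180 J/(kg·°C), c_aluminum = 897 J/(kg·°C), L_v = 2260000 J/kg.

T_f ≈ 38.6 °C

Taking heat into each body as positive, Σ m c ΔT = 0:
condense steam: −0.0152·2260000 = −34352; condensed water 100 °C→T: 63.54(T − 100); original water: 5099.6(T − 31.2); aluminum cup: 0.0693·897·(T − 31.2) = 62.16(T − 31.2)
5225.3 T = 34352 + 6353.6 + 161047 = 201753
T ≈ 38.61 °C (< 100 °C, so full condensation is consistent).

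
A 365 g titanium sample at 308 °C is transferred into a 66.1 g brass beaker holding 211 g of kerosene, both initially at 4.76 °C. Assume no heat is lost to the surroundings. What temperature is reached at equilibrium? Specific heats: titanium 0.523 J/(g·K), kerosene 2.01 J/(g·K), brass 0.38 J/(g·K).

T_f ≈ 95.2 °C

Let T be the final temperature. ΣQ_i = 0:
365*0.523*(T − 308) + 211*2.01*(T − 4.76) + 66.1*0.38*(T − 4.76) = 0
(190.9 + 424.11 + 25.12) T = 190.9*308 + 424.11*4.76 + 25.12*4.76
T = 60934/640.12 ≈ 95.19 °C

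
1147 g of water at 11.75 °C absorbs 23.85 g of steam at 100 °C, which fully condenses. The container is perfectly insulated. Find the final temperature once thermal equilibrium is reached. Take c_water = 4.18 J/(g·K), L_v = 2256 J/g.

Setting the total heat transfer to zero:
steam→water at 100 °C releases m L_v = 23.85×2256 = 53806; condensed water 100 °C→T: 99.69(T − 100); water warms: 1147×4.18×(T − 11.75) = 4794.5(T − 11.75)
4894.2 T = 53806 + 9969.3 + 56335 = 120110
T ≈ 24.54 °C — below 100 °C, confirming all the steam condensed.

T_f ≈ 24.5 °C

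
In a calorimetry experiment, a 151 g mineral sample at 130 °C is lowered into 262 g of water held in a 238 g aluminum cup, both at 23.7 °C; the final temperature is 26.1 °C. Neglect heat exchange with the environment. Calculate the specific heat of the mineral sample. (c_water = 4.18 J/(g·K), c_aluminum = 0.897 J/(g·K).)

c ≈ 0.2 J/(g·K)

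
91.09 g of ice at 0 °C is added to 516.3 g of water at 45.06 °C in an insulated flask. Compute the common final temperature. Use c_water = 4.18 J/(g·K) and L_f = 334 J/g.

T_f ≈ 26.3 °C

Let T be the final temperature. ΣQ_i = 0:
latent heat to melt: 91.09×334 = 30424; warm the meltwater: 380.76 T; water cools: 516.3×4.18×(T − 45.06) = 2158.1(T − 45.06)
2538.9 T = 97246 − 30424 = 66821
T ≈ 26.32 °C. Since T > 0 °C, the all-ice-melts assumption holds.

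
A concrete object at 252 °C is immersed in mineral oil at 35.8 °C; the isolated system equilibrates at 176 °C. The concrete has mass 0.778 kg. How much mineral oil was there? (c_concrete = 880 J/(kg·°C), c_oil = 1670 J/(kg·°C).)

Heat lost by the concrete = heat gained by the oil:
0.778×880×(252 − 176) = m×1670×(176 − 35.8)
234134 m = 52033  ⇒  m ≈ 0.2222 kg

m ≈ 0.222 kg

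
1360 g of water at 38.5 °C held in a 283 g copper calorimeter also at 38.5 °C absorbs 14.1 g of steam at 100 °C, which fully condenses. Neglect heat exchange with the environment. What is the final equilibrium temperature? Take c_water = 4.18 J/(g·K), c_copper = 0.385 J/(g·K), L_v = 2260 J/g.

T_f ≈ 44.6 °C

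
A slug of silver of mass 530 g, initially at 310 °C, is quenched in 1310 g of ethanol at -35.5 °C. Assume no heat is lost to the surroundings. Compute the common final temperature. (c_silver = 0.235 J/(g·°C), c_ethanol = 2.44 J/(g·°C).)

Taking heat into each body as positive, Σ m c ΔT = 0:
530*0.235*(T − 310) + 1310*2.44*(T − (-35.5)) = 0
124.55(T − 310) + 3196.4(T − (-35.5)) = 0
3321 T = -74862
T = -74862/3321 ≈ -22.54 °C

T_f ≈ -22.5 °C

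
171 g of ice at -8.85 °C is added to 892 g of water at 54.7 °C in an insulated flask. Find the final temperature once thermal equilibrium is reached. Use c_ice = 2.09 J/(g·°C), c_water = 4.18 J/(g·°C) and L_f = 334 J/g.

T_f ≈ 32.3 °C

Conservation of energy gives ΣQ = 0:
ice -8.85→0 °C: 171×2.09×8.85 = 3162.9; latent heat to melt: 171×334 = 57114; warm the meltwater: 714.78 T; water: 3728.6(T − 54.7)
4443.3 T = 203952 − 60277 = 143675
T ≈ 32.33 °C (positive, so assuming full melt was valid).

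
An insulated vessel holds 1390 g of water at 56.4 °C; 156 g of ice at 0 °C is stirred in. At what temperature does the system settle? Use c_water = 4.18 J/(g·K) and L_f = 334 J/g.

T_f ≈ 42.6 °C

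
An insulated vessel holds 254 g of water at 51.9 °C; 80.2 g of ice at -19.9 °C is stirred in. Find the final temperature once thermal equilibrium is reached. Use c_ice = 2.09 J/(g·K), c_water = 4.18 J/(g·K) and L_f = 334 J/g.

Taking heat into each body as positive, Σ m c ΔT = 0:
ice -19.9→0 °C: 80.2·2.09·19.9 = 3335.6; fusion: m_ice L_f = 80.2·334 = 26787; meltwater 0→T: 80.2·4.18·T = 335.24 T; water: 1061.7(T − 51.9)
1397 T = 55103 − 30122 = 24981
T ≈ 17.88 °C. Since T > 0 °C, the all-ice-melts assumption holds.

T_f ≈ 17.9 °C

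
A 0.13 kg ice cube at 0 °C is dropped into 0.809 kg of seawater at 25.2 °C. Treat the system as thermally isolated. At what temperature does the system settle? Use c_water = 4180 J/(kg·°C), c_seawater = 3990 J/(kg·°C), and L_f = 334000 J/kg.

T_f ≈ 10.1 °C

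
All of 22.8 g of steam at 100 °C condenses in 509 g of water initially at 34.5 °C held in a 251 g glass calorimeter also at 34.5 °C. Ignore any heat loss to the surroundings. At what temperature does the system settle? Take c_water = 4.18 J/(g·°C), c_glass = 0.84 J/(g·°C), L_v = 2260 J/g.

T_f ≈ 58.2 °C

Sum of m c ΔT and latent-heat terms is zero:
condense steam: −22.8×2260 = −51528; condensate cools 100→T: 22.8×4.18×(T − 100) = 95.3(T − 100); original water: 2127.6(T − 34.5); cup: 210.84(T − 34.5)
2433.8 T = 51528 + 9530.4 + 80677 = 141735
T ≈ 58.24 °C (< 100 °C, so full condensation is consistent).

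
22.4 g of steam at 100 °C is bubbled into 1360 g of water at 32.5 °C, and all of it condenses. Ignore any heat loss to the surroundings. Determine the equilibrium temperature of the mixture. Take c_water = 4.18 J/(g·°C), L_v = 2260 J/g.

Let T be the final temperature. ΣQ_i = 0:
steam→water at 100 °C releases m L_v = 22.4×2260 = 50624
  condensate cools 100→T: 22.4×4.18×(T − 100) = 93.63(T − 100)
  original water: 5684.8(T − 32.5)
5778.4 T = 50624 + 9363.2 + 184756 = 244743
T ≈ 42.35 °C (< 100 °C, so full condensation is consistent).

T_f ≈ 42.4 °C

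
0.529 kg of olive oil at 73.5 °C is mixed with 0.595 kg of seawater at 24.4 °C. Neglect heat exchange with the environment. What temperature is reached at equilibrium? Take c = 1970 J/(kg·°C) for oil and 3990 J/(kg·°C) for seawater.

T_f ≈ 39.4 °C

Taking heat into each body as positive, Σ m c ΔT = 0:
0.529·1970·(T − 73.5) + 0.595·3990·(T − 24.4) = 0
3416.2 T = 134523
T ≈ 39.38 °C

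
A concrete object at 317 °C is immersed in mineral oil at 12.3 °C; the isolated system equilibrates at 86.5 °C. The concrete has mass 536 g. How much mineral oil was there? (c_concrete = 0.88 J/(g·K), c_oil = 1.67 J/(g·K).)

Heat lost by the concrete = heat gained by the oil:
536·0.88·(317 − 86.5) = m·1.67·(86.5 − 12.3)
123.91 m = 108722  ⇒  m ≈ 877.4 g

m ≈ 877 g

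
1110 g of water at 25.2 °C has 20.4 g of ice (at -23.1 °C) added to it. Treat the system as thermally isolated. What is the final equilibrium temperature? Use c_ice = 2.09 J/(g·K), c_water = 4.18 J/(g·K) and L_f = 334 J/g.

T_f ≈ 23.1 °C

Setting the total heat transfer to zero:
warm ice to 0 °C: 20.4×2.09×(0 − (-23.1)) = 984.89; melt ice: 20.4×334 = 6813.6; meltwater 0→T: 20.4×4.18×T = 85.27 T; water: 4639.8(T − 25.2)
4725.1 T = 116923 − 7798.5 = 109124
T ≈ 23.09 °C. Since T > 0 °C, the all-ice-melts assumption holds.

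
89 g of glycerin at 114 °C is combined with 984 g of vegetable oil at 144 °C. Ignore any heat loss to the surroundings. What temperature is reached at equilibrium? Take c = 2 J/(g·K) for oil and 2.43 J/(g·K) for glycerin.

|Q_oil| = |Q_glycerin|:
984·2·(144 − T) = 89·2.43·(T − 114)
1968(144 − T) = 216.27(T − 114)
2184.3 T = 308047  ⇒  T ≈ 141.03 °C

T_f ≈ 141.0 °C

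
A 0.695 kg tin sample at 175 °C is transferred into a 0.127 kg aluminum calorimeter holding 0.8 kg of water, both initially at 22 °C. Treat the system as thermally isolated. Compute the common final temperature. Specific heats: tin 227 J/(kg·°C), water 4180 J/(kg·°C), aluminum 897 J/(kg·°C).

T_f ≈ 28.7 °C

T_f is the heat-capacity-weighted average of the initial temperatures:
T_f = (157.76×175 + 3344×22 + 113.92×22) / (157.76 + 3344 + 113.92)
    = 103683 / 3615.7 ≈ 28.68 °C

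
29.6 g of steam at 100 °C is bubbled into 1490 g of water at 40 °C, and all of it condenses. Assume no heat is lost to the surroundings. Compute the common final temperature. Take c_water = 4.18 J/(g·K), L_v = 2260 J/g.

Energy balance with sensible and latent terms:
latent heat released on condensation: 29.6×2260 = 66896
  condensed water 100 °C→T: 123.73(T − 100)
  water warms: 1490×4.18×(T − 40) = 6228.2(T − 40)
6351.9 T = 66896 + 12373 + 249128 = 328397
T ≈ 51.70 °C, under the boiling point, so the assumption holds.

T_f ≈ 51.7 °C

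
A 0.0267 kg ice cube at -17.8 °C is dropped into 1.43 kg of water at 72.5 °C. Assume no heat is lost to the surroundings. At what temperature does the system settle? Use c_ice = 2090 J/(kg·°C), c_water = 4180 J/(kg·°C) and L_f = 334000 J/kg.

Sum of m c ΔT and latent-heat terms is zero:
ice -17.8→0 °C: 0.0267×2090×17.8 = 993.29
  latent heat to melt: 0.0267×334000 = 8917.8
  warm the meltwater: 111.61 T
  water cools: 1.43×4180×(T − 72.5) = 5977.4(T − 72.5)
6089 T = 433362 − 9911.1 = 423450
T ≈ 69.54 °C (positive, so assuming full melt was valid).

T_f ≈ 69.5 °C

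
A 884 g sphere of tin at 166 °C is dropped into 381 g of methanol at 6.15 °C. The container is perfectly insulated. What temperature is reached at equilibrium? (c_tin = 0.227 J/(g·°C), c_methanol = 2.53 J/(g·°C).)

|Q_tin| = |Q_methanol|:
884*0.227*(166 − T) = 381*2.53*(T − 6.15)
200.67(166 − T) = 963.93(T − 6.15)
1164.6 T = 39239  ⇒  T ≈ 33.69 °C

T_f ≈ 33.7 °C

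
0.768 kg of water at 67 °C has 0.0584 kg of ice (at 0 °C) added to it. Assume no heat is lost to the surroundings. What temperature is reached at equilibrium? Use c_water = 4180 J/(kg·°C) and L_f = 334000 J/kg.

Conservation of energy gives ΣQ = 0:
fusion: m_ice L_f = 0.0584×334000 = 19506; meltwater 0→T: 0.0584×4180×T = 244.11 T; water: 3210.2(T − 67)
3454.4 T = 215086 − 19506 = 195580
T ≈ 56.62 °C — above 0 °C, consistent with complete melting.

T_f ≈ 56.6 °C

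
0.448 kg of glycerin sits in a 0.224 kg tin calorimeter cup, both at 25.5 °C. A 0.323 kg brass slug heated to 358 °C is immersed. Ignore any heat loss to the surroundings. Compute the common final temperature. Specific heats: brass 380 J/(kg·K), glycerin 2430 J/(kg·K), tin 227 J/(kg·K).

T_f ≈ 57.8 °C

Setting the total heat transfer to zero:
0.323·380·(T − 358) + 0.448·2430·(T − 25.5) + 0.224·227·(T − 25.5) = 0
1262.2 T = 72998
T ≈ 57.83 °C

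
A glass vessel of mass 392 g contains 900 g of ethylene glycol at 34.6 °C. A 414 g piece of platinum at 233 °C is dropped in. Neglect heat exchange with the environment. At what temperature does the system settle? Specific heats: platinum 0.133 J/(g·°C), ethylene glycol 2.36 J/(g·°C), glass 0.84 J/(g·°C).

Conservation of energy gives ΣQ = 0:
414×0.133×(T − 233) + 900×2.36×(T − 34.6) + 392×0.84×(T − 34.6) = 0
55.06(T − 233) + 2124(T − 34.6) + 329.28(T − 34.6) = 0
(55.06 + 2124 + 329.28) T = 55.06×233 + 2124×34.6 + 329.28×34.6
T = 97713 / 2508.3 = 39 °C

T_f ≈ 39.0 °C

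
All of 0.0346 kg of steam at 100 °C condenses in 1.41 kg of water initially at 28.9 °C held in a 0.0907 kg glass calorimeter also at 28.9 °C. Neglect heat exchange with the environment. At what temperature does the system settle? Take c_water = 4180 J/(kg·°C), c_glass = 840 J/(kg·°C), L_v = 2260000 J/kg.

T_f ≈ 43.4 °C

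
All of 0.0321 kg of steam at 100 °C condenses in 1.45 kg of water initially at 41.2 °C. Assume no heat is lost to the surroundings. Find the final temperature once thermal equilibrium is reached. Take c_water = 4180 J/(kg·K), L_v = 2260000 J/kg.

T_f ≈ 54.2 °C

Taking heat into each body as positive, Σ m c ΔT = 0:
condense steam: −0.0321×2260000 = −72546
  condensed water 100 °C→T: 134.18(T − 100)
  water warms: 1.45×4180×(T − 41.2) = 6061(T − 41.2)
6195.2 T = 72546 + 13418 + 249713 = 335677
T ≈ 54.18 °C (< 100 °C, so full condensation is consistent).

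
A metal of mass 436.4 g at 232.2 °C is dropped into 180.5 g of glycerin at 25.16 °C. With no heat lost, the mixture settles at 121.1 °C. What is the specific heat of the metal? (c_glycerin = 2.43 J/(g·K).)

c ≈ 0.868 J/(g·K)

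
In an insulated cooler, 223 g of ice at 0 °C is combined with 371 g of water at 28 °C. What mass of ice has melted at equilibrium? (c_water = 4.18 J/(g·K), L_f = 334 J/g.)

m_melted ≈ 130 g

Water can give up m c ΔT = 371·4.18·28 = 43422 J before reaching 0 °C.
Melting all 223 g of ice would need 223·334 = 74482 J.
43422 J < 74482 J, so only part of the ice melts and the system sits at 0 °C.
m_melted·334 = 43422  ⇒  m_melted ≈ 130 g.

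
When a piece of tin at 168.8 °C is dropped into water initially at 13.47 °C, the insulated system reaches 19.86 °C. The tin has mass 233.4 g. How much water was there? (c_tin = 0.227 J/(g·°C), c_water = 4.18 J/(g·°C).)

|Q_tin| = |Q_water|:
233.4×0.227×(168.8 − 19.86) = m×4.18×(19.86 − 13.47)
26.71 m = 7891.1  ⇒  m ≈ 295.4 g

m ≈ 295 g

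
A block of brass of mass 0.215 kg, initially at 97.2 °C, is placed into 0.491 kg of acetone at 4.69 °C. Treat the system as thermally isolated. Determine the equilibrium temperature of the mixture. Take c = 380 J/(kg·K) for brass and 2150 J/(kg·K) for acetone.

T_f ≈ 11.3 °C

Heat lost by the brass equals heat gained by the acetone:
0.215*380*(97.2 − T) = 0.491*2150*(T − 4.69)
81.7(97.2 − T) = 1055.7(T − 4.69)
1137.4 T = 12892  ⇒  T ≈ 11.34 °C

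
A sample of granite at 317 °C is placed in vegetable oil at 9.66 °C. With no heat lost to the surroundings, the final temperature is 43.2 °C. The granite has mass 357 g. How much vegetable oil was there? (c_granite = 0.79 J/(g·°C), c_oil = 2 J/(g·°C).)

Heat lost by the granite = heat gained by the oil:
357·0.79·(317 − 43.2) = m·2·(43.2 − 9.66)
67.08 m = 77220  ⇒  m ≈ 1151 g

m ≈ 1150 g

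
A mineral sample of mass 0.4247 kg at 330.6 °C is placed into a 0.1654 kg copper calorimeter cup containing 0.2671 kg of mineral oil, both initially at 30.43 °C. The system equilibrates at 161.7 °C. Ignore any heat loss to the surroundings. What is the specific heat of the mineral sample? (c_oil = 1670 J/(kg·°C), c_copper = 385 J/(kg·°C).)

Taking heat into each body as positive, Σ m c ΔT = 0:
0.4247·c·(161.7 − 330.6) + 0.2671·1670·(161.7 − 30.43) + 0.1654·385·(161.7 − 30.43) = 0
-71.73 c = -66913
c = -66913/-71.73 ≈ 932.8 J/(kg·°C)

c ≈ 933 J/(kg·°C)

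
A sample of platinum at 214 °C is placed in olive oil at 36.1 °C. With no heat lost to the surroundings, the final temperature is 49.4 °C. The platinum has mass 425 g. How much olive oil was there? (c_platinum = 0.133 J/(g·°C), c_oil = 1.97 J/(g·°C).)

Heat lost by the platinum = heat gained by the oil:
425·0.133·(214 − 49.4) = m·1.97·(49.4 − 36.1)
26.2 m = 9304  ⇒  m ≈ 355.1 g

m ≈ 355 g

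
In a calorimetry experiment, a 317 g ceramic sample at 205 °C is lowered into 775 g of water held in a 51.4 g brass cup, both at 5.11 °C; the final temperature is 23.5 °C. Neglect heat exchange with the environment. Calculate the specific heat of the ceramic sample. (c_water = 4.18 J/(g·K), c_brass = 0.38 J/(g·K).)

Taking heat into each body as positive, Σ m c ΔT = 0:
317×c×(23.5 − 205) + 775×4.18×(23.5 − 5.11) + 51.4×0.38×(23.5 − 5.11) = 0
-57536 c = -59934
c = -59934/-57536 ≈ 1.042 J/(g·K)

c ≈ 1.04 J/(g·K)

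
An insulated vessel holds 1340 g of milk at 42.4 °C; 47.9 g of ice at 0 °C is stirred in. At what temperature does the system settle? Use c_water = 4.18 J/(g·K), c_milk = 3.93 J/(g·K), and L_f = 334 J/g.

T_f ≈ 37.9 °C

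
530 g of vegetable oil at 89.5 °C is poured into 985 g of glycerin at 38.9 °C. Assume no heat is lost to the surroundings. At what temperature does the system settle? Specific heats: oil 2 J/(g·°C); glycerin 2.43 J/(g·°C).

T_f ≈ 54.4 °C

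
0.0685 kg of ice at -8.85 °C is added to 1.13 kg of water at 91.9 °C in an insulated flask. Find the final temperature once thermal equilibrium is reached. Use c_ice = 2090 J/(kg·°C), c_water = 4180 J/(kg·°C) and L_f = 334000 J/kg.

Conservation of energy gives ΣQ = 0:
warm ice to 0 °C: 0.0685·2090·(0 − (-8.85)) = 1267
  melt ice: 0.0685·334000 = 22879
  warm the meltwater: 286.33 T
  water: 4723.4(T − 91.9)
5009.7 T = 434080 − 24146 = 409934
T ≈ 81.83 °C. Since T > 0 °C, the all-ice-melts assumption holds.

T_f ≈ 81.8 °C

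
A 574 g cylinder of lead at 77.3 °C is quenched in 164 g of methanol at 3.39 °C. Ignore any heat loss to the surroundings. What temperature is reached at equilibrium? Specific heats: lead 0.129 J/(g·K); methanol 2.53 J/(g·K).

T_f ≈ 14.6 °C

Heat lost by the lead equals heat gained by the methanol:
574×0.129×(77.3 − T) = 164×2.53×(T − 3.39)
74.05(77.3 − T) = 414.92(T − 3.39)
488.97 T = 7130.3  ⇒  T ≈ 14.58 °C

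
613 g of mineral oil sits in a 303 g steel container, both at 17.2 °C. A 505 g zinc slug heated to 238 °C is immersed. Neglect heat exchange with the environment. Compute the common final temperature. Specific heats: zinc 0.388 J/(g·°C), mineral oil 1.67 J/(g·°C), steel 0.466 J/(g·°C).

T_f ≈ 49.0 °C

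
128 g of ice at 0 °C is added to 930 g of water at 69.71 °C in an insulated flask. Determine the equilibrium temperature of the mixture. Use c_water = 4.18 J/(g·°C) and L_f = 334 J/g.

Conservation of energy gives ΣQ = 0:
melt ice: 128·334 = 42752
  warm the meltwater: 535.04 T
  water cools: 930·4.18·(T − 69.71) = 3887.4(T − 69.71)
4422.4 T = 270991 − 42752 = 228239
T ≈ 51.61 °C. Since T > 0 °C, the all-ice-melts assumption holds.

T_f ≈ 51.6 °C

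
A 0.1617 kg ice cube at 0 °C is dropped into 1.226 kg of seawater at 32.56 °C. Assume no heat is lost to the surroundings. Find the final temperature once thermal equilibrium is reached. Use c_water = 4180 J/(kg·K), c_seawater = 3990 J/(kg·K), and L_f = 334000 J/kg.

Energy conservation, ΣQ = 0:
fusion: m_ice L_f = 0.1617×334000 = 54008; meltwater 0→T: 0.1617×4180×T = 675.91 T; seawater: 4891.7(T − 32.56)
5567.6 T = 159275 − 54008 = 105267
T ≈ 18.91 °C (positive, so assuming full melt was valid).

T_f ≈ 18.9 °C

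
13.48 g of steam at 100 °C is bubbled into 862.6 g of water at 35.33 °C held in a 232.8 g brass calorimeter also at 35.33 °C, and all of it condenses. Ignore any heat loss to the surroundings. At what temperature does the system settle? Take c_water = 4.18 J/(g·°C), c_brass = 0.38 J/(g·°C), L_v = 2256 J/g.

Sum of m c ΔT and latent-heat terms is zero:
condense steam: −13.48·2256 = −30411; condensed water 100 °C→T: 56.35(T − 100); water warms: 862.6·4.18·(T − 35.33) = 3605.7(T − 35.33); cup: 88.46(T − 35.33)
3750.5 T = 30411 + 5634.6 + 130514 = 166559
T ≈ 44.41 °C — below 100 °C, confirming all the steam condensed.

T_f ≈ 44.4 °C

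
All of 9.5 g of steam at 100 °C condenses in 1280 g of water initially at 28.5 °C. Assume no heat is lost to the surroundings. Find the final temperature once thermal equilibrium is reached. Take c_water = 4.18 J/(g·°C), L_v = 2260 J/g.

T_f ≈ 33.0 °C

Let T be the final temperature. ΣQ_i = 0:
condense steam: −9.5·2260 = −21470; condensate cools 100→T: 9.5·4.18·(T − 100) = 39.71(T − 100); water warms: 1280·4.18·(T − 28.5) = 5350.4(T − 28.5)
5390.1 T = 21470 + 3971 + 152486 = 177927
T ≈ 33.01 °C — below 100 °C, confirming all the steam condensed.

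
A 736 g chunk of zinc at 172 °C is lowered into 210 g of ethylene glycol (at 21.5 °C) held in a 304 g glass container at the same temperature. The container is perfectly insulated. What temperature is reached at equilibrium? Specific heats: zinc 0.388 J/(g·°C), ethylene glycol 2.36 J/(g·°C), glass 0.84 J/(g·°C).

T_f ≈ 63.0 °C

Heat gained plus heat lost sum to zero:
736·0.388·(T − 172) + 210·2.36·(T − 21.5) + 304·0.84·(T − 21.5) = 0
285.57(T − 172) + 495.6(T − 21.5) + 255.36(T − 21.5) = 0
1036.5 T = 65263
T = 65263/1036.5 ≈ 62.96 °C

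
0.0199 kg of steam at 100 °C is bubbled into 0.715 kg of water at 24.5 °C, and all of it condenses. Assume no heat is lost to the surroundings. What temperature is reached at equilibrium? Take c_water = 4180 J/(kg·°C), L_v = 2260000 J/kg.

Setting the total heat transfer to zero:
condense steam: −0.0199·2260000 = −44974; condensed water 100 °C→T: 83.18(T − 100); water warms: 0.715·4180·(T − 24.5) = 2988.7(T − 24.5)
3071.9 T = 44974 + 8318.2 + 73223 = 126515
T ≈ 41.18 °C, under the boiling point, so the assumption holds.

T_f ≈ 41.2 °C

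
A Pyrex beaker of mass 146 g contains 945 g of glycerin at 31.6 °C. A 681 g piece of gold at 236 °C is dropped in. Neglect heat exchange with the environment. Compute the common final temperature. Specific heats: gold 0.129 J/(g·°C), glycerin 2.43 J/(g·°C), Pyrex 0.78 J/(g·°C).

T_f ≈ 38.8 °C

Let T be the final temperature. ΣQ_i = 0:
681·0.129·(T − 236) + 945·2.43·(T − 31.6) + 146·0.78·(T − 31.6) = 0
87.85(T − 236) + 2296.4(T − 31.6) + 113.88(T − 31.6) = 0
2498.1 T = 96896
T = 96896/2498.1 ≈ 38.79 °C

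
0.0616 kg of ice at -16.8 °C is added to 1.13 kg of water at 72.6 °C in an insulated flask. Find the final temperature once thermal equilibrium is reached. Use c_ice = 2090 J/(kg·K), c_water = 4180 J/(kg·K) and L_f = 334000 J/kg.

T_f ≈ 64.3 °C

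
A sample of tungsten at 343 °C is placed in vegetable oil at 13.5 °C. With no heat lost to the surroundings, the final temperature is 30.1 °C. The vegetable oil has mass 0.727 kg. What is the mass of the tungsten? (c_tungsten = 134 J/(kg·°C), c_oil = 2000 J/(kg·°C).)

Heat lost by the tungsten = heat gained by the oil:
m×134×(343 − 30.1) = 0.727×2000×(30.1 − 13.5)
41929 m = 24136  ⇒  m ≈ 0.5757 kg

m ≈ 0.576 kg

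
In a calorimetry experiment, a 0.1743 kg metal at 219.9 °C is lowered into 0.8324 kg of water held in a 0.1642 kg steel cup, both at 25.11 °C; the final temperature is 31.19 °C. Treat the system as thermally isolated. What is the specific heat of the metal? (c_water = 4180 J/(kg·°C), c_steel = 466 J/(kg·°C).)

Heat gained plus heat lost sum to zero:
0.1743·c·(31.19 − 219.9) + 0.8324·4180·(31.19 − 25.11) + 0.1642·466·(31.19 − 25.11) = 0
-32.89 c = -21620
c = -21620/-32.89 ≈ 657.3 J/(kg·°C)

c ≈ 657 J/(kg·°C)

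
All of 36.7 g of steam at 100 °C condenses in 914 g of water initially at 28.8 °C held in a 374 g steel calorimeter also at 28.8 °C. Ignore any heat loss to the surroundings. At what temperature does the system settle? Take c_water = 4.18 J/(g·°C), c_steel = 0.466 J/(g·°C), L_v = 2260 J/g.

T_f ≈ 51.4 °C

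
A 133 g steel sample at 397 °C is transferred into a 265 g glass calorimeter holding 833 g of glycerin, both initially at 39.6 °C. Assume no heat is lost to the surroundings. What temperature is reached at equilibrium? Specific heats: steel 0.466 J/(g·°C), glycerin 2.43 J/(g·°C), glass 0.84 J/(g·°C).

T_f ≈ 49.2 °C

Conservation of energy gives ΣQ = 0:
133×0.466×(T − 397) + 833×2.43×(T − 39.6) + 265×0.84×(T − 39.6) = 0
61.98(T − 397) + 2024.2(T − 39.6) + 222.6(T − 39.6) = 0
2308.8 T = 113578
T = 113578 / 2308.8 = 49.2 °C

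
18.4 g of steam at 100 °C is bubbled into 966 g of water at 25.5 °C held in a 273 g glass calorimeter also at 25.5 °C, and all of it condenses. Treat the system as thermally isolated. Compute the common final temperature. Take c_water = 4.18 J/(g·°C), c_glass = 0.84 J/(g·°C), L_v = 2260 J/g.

Energy balance with sensible and latent terms:
condense steam: −18.4·2260 = −41584
  condensate cools 100→T: 18.4·4.18·(T − 100) = 76.91(T − 100)
  water warms: 966·4.18·(T − 25.5) = 4037.9(T − 25.5)
  cup: 229.32(T − 25.5)
4344.1 T = 41584 + 7691.2 + 108814 = 158089
T ≈ 36.39 °C (< 100 °C, so full condensation is consistent).

T_f ≈ 36.4 °C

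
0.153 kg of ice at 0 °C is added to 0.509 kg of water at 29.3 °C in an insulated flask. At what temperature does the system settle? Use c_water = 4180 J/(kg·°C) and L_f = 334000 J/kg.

T_f ≈ 4.1 °C

Conservation of energy gives ΣQ = 0:
latent heat to melt: 0.153×334000 = 51102
  meltwater 0→T: 0.153×4180×T = 639.54 T
  water cools: 0.509×4180×(T − 29.3) = 2127.6(T − 29.3)
2767.2 T = 62339 − 51102 = 11237
T ≈ 4.06 °C — above 0 °C, consistent with complete melting.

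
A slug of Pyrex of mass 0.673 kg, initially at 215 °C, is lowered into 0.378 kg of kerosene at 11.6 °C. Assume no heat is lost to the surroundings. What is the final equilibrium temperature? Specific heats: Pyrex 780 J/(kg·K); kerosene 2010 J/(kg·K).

T_f ≈ 94.7 °C

Heat gained plus heat lost sum to zero:
0.673×780×(T − 215) + 0.378×2010×(T − 11.6) = 0
524.94(T − 215) + 759.78(T − 11.6) = 0
(524.94 + 759.78) T = 524.94×215 + 759.78×11.6
T = 121676 / 1284.7 = 94.7 °C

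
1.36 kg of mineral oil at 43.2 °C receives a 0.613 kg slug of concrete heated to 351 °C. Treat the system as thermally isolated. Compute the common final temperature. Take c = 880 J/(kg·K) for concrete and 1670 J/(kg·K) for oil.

T_f ≈ 102.3 °C

Setting the total heat transfer to zero:
0.613×880×(T − 351) + 1.36×1670×(T − 43.2) = 0
539.44(T − 351) + 2271.2(T − 43.2) = 0
(539.44 + 2271.2) T = 539.44×351 + 2271.2×43.2
T = 287459/2810.6 ≈ 102.28 °C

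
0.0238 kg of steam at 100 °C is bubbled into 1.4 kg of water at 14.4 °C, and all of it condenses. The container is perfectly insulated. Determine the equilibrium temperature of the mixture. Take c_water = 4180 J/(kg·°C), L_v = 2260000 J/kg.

Heat gained plus heat lost sum to zero:
condense steam: −0.0238·2260000 = −53788
  condensate cools 100→T: 0.0238·4180·(T − 100) = 99.48(T − 100)
  original water: 5852(T − 14.4)
5951.5 T = 53788 + 9948.4 + 84269 = 148005
T ≈ 24.87 °C (< 100 °C, so full condensation is consistent).

T_f ≈ 24.9 °C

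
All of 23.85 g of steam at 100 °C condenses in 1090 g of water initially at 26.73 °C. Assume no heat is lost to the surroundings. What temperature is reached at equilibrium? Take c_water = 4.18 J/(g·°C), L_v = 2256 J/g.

Setting the total heat transfer to zero:
condense steam: −23.85×2256 = −53806
  condensate cools 100→T: 23.85×4.18×(T − 100) = 99.69(T − 100)
  water warms: 1090×4.18×(T − 26.73) = 4556.2(T − 26.73)
4655.9 T = 53806 + 9969.3 + 121787 = 185562
T ≈ 39.86 °C, under the boiling point, so the assumption holds.

T_f ≈ 39.9 °C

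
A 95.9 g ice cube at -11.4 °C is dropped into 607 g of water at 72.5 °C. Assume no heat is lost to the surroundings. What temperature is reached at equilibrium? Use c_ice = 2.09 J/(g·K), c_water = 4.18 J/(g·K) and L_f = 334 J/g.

T_f ≈ 50.9 °C

Energy balance with sensible and latent terms:
warm ice to 0 °C: 95.9·2.09·(0 − (-11.4)) = 2284.9; melt ice: 95.9·334 = 32031; meltwater 0→T: 95.9·4.18·T = 400.86 T; water cools: 607·4.18·(T − 72.5) = 2537.3(T − 72.5)
2938.1 T = 183951 − 34316 = 149636
T ≈ 50.93 °C (positive, so assuming full melt was valid).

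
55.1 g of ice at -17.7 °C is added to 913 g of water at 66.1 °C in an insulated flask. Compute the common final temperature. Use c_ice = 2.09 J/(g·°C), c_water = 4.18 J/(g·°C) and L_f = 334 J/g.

T_f ≈ 57.3 °C

Conservation of energy gives ΣQ = 0:
ice -17.7→0 °C: 55.1×2.09×17.7 = 2038.3
  melt ice: 55.1×334 = 18403
  warm the meltwater: 230.32 T
  water: 3816.3(T − 66.1)
4046.7 T = 252260 − 20442 = 231818
T ≈ 57.29 °C (positive, so assuming full melt was valid).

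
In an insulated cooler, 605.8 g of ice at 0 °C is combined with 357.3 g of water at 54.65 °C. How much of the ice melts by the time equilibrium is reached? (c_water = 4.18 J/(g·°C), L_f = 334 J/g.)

m_melted ≈ 244 g

Water can give up m c ΔT = 357.3×4.18×54.65 = 81621 J before reaching 0 °C.
To melt every bit of ice: 605.8×334 = 202337 J.
81621 J < 202337 J, so only part of the ice melts and the system sits at 0 °C.
Mass melted = 81621/334 ≈ 244.4 g.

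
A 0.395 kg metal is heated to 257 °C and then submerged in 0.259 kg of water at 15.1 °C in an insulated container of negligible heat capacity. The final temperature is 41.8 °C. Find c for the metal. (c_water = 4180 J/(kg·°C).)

c ≈ 340 J/(kg·°C)

Heat lost by the metal = heat gained by the water:
0.395·c·(257 − 41.8) = 0.259·4180·(41.8 − 15.1)
85 c = 28906  ⇒  c ≈ 340.1 J/(kg·°C)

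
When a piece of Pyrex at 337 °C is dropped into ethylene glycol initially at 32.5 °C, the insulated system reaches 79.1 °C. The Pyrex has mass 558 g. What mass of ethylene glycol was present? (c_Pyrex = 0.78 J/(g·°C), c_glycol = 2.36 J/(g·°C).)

m ≈ 1020 g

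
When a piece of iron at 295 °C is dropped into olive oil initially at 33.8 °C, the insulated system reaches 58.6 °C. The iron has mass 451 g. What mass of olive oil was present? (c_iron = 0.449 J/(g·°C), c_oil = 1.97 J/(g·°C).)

Taking heat into each body as positive, Σ m c ΔT = 0:
451×0.449×(58.6 − 295) + m×1.97×(58.6 − 33.8) = 0
48.86 m = 47871
m = 47871/48.86 ≈ 979.8 g

m ≈ 980 g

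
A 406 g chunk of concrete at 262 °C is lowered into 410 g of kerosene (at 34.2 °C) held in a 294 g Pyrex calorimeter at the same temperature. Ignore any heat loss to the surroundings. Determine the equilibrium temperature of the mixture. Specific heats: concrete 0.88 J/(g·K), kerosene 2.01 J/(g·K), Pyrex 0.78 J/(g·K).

Taking heat into each body as positive, Σ m c ΔT = 0:
406*0.88*(T − 262) + 410*2.01*(T − 34.2) + 294*0.78*(T − 34.2) = 0
357.28(T − 262) + 824.1(T − 34.2) + 229.32(T − 34.2) = 0
(357.28 + 824.1 + 229.32) T = 357.28*262 + 824.1*34.2 + 229.32*34.2
T ≈ 91.89 °C

T_f ≈ 91.9 °C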